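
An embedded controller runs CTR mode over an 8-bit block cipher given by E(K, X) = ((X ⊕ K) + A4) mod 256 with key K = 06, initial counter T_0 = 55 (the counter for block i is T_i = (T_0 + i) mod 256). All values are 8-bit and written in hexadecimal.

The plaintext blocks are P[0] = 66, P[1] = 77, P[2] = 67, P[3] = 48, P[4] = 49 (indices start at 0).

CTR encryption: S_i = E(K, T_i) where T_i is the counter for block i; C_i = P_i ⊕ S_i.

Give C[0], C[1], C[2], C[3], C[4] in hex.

C[0]: T = 55, S = E(K, T) = F7; 66 ⊕ F7 = 91.
C[1]: T = 56, S = E(K, T) = F4; 77 ⊕ F4 = 83.
C[2]: T = 57, S = E(K, T) = F5; 67 ⊕ F5 = 92.
C[3]: T = 58, S = E(K, T) = 02; 48 ⊕ 02 = 4A.
C[4]: T = 59, S = E(K, T) = 03; 49 ⊕ 03 = 4A.

C[0] = 91, C[1] = 83, C[2] = 92, C[3] = 4A, C[4] = 4A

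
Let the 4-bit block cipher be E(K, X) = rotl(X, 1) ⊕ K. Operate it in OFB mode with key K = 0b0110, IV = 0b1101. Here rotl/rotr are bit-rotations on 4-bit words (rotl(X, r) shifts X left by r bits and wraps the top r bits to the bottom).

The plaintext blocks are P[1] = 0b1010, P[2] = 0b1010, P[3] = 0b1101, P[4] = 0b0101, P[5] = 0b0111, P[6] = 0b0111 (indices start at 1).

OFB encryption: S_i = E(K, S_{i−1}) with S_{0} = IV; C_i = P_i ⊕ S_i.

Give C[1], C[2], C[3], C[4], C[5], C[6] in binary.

C[1]: S = E(K, 0b1101) = 0b1101; 0b1010 ⊕ 0b1101 = 0b0111.
C[2]: S = E(K, 0b1101) = 0b1101; 0b1010 ⊕ 0b1101 = 0b0111.
C[3]: S = E(K, 0b1101) = 0b1101; 0b1101 ⊕ 0b1101 = 0b0000.
C[4]: S = E(K, 0b1101) = 0b1101; 0b0101 ⊕ 0b1101 = 0b1000.
C[5]: S = E(K, 0b1101) = 0b1101; 0b0111 ⊕ 0b1101 = 0b1010.
C[6]: S = E(K, 0b1101) = 0b1101; 0b0111 ⊕ 0b1101 = 0b1010.

C[1] = 0b0111, C[2] = 0b0111, C[3] = 0b0000, C[4] = 0b1000, C[5] = 0b1010, C[6] = 0b1010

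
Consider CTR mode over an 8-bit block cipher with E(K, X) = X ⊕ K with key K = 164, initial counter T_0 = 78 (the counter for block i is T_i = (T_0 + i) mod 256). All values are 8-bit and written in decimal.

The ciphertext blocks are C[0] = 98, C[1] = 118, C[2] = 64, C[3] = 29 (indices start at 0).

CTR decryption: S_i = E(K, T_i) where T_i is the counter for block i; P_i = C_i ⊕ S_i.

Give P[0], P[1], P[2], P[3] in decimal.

P[0] = 136, P[1] = 157, P[2] = 180, P[3] = 232

P[0]: T = 78, S = E(K, T) = 234; 98 ⊕ 234 = 136.
P[1]: T = 79, S = E(K, T) = 235; 118 ⊕ 235 = 157.
P[2]: T = 80, S = E(K, T) = 244; 64 ⊕ 244 = 180.
P[3]: T = 81, S = E(K, T) = 245; 29 ⊕ 245 = 232.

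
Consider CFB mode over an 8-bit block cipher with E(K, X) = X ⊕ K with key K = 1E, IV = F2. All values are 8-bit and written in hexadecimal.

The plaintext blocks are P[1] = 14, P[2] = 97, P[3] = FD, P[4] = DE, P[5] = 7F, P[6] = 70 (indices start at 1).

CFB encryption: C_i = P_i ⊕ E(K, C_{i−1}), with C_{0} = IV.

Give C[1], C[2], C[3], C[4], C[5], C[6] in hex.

C[1] = F8, C[2] = 71, C[3] = 92, C[4] = 52, C[5] = 33, C[6] = 5D

C[1]: E(K, F2) = EC; 14 ⊕ EC = F8.
C[2]: E(K, F8) = E6; 97 ⊕ E6 = 71.
C[3]: E(K, 71) = 6F; FD ⊕ 6F = 92.
C[4]: E(K, 92) = 8C; DE ⊕ 8C = 52.
C[5]: E(K, 52) = 4C; 7F ⊕ 4C = 33.
C[6]: E(K, 33) = 2D; 70 ⊕ 2D = 5D.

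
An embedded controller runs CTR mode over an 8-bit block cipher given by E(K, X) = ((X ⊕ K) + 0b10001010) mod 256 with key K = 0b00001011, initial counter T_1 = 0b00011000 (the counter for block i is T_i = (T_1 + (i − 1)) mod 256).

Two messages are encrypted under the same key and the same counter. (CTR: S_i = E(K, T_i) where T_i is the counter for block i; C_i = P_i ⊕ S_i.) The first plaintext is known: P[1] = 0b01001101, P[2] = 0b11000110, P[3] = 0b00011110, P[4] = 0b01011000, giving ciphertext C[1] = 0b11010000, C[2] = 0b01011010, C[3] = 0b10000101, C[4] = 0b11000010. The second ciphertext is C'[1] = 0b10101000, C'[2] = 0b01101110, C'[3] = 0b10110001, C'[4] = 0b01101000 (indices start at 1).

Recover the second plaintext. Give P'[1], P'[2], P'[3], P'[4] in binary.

In CTR with a reused counter, both messages share the same keystream S_i, so C_i ⊕ C'_i = P_i ⊕ P'_i and thus P'_i = P_i ⊕ C_i ⊕ C'_i.
P'[1]: 0b01001101 ⊕ 0b11010000 ⊕ 0b10101000 = 0b00110101.
P'[2]: 0b11000110 ⊕ 0b01011010 ⊕ 0b01101110 = 0b11110010.
P'[3]: 0b00011110 ⊕ 0b10000101 ⊕ 0b10110001 = 0b00101010.
P'[4]: 0b01011000 ⊕ 0b11000010 ⊕ 0b01101000 = 0b11110010.

P'[1] = 0b00110101, P'[2] = 0b11110010, P'[3] = 0b00101010, P'[4] = 0b11110010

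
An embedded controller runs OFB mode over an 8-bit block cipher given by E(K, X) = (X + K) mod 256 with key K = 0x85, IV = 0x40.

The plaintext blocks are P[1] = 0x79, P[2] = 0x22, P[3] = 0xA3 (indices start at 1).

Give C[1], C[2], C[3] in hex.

C[1] = 0xBC, C[2] = 0x68, C[3] = 0x6C

OFB encryption: S_i = E(K, S_{i−1}) with S_{0} = IV; C_i = P_i ⊕ S_i.
C[1]: S = E(K, 0x40) = 0xC5; 0x79 ⊕ 0xC5 = 0xBC.
C[2]: S = E(K, 0xC5) = 0x4A; 0x22 ⊕ 0x4A = 0x68.
C[3]: S = E(K, 0x4A) = 0xCF; 0xA3 ⊕ 0xCF = 0x6C.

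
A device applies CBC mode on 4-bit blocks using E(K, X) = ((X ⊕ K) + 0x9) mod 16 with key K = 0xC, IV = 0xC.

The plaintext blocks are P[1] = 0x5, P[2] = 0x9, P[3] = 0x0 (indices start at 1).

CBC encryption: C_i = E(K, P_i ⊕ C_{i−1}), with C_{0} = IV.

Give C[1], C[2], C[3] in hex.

C[1] = 0xE, C[2] = 0x4, C[3] = 0x1

C[1]: P[1] ⊕ 0xC = 0x9; E(K, 0x9) = 0xE.
C[2]: P[2] ⊕ 0xE = 0x7; E(K, 0x7) = 0x4.
C[3]: P[3] ⊕ 0x4 = 0x4; E(K, 0x4) = 0x1.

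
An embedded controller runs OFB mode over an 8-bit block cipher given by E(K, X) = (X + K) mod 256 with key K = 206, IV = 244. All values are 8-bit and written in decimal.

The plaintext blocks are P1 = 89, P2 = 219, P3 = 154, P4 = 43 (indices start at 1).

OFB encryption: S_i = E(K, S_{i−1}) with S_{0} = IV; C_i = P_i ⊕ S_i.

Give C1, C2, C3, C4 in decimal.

C1 = 155, C2 = 75, C3 = 196, C4 = 7

C1: S = E(K, 244) = 194; 89 ⊕ 194 = 155.
C2: S = E(K, 194) = 144; 219 ⊕ 144 = 75.
C3: S = E(K, 144) = 94; 154 ⊕ 94 = 196.
C4: S = E(K, 94) = 44; 43 ⊕ 44 = 7.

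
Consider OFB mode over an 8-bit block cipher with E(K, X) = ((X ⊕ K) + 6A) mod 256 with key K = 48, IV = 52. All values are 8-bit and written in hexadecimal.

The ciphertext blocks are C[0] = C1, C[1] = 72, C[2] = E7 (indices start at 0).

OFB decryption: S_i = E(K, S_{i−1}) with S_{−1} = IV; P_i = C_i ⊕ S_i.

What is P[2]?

P[2] = 0F

P[0]: S = E(K, 52) = 84; C1 ⊕ 84 = 45.
P[1]: S = E(K, 84) = 36; 72 ⊕ 36 = 44.
P[2]: S = E(K, 36) = E8; E7 ⊕ E8 = 0F.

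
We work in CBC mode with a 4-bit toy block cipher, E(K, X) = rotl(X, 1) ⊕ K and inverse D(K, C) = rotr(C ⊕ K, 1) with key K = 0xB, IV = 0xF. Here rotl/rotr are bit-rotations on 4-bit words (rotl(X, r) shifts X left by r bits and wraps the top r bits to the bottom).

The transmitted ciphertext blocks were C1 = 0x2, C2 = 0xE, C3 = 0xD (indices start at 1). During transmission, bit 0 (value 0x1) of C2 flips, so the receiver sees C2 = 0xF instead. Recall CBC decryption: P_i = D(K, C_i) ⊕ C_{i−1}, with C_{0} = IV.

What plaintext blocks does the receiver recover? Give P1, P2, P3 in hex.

Only C2 changed, to 0xF. In CBC, a change in C_i garbles P_i and flips the same bit in P_{i+1}. Decrypting the received ciphertext:
P1: D(K, 0x2) = 0xC; 0xC ⊕ 0xF = 0x3.
P2: D(K, 0xF) = 0x2; 0x2 ⊕ 0x2 = 0x0.
P3: D(K, 0xD) = 0x3; 0x3 ⊕ 0xF = 0xC.
Blocks that differ from the original plaintext: P2, P3.

P1 = 0x3, P2 = 0x0, P3 = 0xC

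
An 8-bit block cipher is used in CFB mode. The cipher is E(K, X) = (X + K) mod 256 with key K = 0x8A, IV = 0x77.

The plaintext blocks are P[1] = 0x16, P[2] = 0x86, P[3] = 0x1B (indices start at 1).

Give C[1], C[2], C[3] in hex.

CFB encryption: C_i = P_i ⊕ E(K, C_{i−1}), with C_{0} = IV.
C[1]: E(K, 0x77) = 0x01; 0x16 ⊕ 0x01 = 0x17.
C[2]: E(K, 0x17) = 0xA1; 0x86 ⊕ 0xA1 = 0x27.
C[3]: E(K, 0x27) = 0xB1; 0x1B ⊕ 0xB1 = 0xAA.

C[1] = 0x17, C[2] = 0x27, C[3] = 0xAA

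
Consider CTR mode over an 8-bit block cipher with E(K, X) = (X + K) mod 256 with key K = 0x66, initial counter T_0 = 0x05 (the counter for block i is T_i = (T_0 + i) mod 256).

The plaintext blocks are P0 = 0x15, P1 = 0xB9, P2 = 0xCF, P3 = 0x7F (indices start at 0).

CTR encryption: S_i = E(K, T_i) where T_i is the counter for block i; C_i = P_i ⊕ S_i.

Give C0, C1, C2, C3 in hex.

C0: T = 0x05, S = E(K, T) = 0x6B; 0x15 ⊕ 0x6B = 0x7E.
C1: T = 0x06, S = E(K, T) = 0x6C; 0xB9 ⊕ 0x6C = 0xD5.
C2: T = 0x07, S = E(K, T) = 0x6D; 0xCF ⊕ 0x6D = 0xA2.
C3: T = 0x08, S = E(K, T) = 0x6E; 0x7F ⊕ 0x6E = 0x11.

C0 = 0x7E, C1 = 0xD5, C2 = 0xA2, C3 = 0x11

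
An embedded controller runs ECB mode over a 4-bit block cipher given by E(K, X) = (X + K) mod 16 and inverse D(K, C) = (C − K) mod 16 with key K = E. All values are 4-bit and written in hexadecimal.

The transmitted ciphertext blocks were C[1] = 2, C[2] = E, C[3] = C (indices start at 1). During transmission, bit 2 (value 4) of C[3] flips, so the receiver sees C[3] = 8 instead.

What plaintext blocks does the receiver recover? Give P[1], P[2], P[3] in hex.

P[1] = 4, P[2] = 0, P[3] = A

ECB decryption: P_i = D(K, C_i).
Only C[3] changed, to 8. In ECB, a change in C_i affects only P_i. Decrypting the received ciphertext:
P[1]: D(K, 2) = 4.
P[2]: D(K, E) = 0.
P[3]: D(K, 8) = A.
Blocks that differ from the original plaintext: P[3].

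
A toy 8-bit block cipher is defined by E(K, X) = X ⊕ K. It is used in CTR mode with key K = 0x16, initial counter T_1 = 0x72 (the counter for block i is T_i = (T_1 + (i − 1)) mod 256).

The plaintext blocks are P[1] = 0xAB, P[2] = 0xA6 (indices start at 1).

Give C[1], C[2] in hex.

CTR encryption: S_i = E(K, T_i) where T_i is the counter for block i; C_i = P_i ⊕ S_i.
C[1]: T = 0x72, S = E(K, T) = 0x64; 0xAB ⊕ 0x64 = 0xCF.
C[2]: T = 0x73, S = E(K, T) = 0x65; 0xA6 ⊕ 0x65 = 0xC3.

C[1] = 0xCF, C[2] = 0xC3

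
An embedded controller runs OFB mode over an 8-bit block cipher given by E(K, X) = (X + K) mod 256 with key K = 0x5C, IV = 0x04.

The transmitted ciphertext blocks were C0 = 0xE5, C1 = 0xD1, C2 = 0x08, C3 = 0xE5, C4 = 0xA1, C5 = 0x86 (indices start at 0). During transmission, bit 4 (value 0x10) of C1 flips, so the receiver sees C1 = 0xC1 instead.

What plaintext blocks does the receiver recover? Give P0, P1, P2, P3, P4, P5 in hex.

OFB decryption: S_i = E(K, S_{i−1}) with S_{−1} = IV; P_i = C_i ⊕ S_i.
Only C1 changed, to 0xC1. In OFB, a change in C_i flips the same bit in P_i only; the keystream is unaffected. Decrypting the received ciphertext:
P0: S = E(K, 0x04) = 0x60; 0xE5 ⊕ 0x60 = 0x85.
P1: S = E(K, 0x60) = 0xBC; 0xC1 ⊕ 0xBC = 0x7D.
P2: S = E(K, 0xBC) = 0x18; 0x08 ⊕ 0x18 = 0x10.
P3: S = E(K, 0x18) = 0x74; 0xE5 ⊕ 0x74 = 0x91.
P4: S = E(K, 0x74) = 0xD0; 0xA1 ⊕ 0xD0 = 0x71.
P5: S = E(K, 0xD0) = 0x2C; 0x86 ⊕ 0x2C = 0xAA.
Blocks that differ from the original plaintext: P1.

P0 = 0x85, P1 = 0x7D, P2 = 0x10, P3 = 0x91, P4 = 0x71, P5 = 0xAA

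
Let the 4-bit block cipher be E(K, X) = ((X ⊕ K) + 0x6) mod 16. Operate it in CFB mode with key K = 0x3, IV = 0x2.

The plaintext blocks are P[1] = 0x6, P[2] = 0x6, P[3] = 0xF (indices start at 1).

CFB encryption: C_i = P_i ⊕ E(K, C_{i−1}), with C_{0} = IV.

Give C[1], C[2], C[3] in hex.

C[1]: E(K, 0x2) = 0x7; 0x6 ⊕ 0x7 = 0x1.
C[2]: E(K, 0x1) = 0x8; 0x6 ⊕ 0x8 = 0xE.
C[3]: E(K, 0xE) = 0x3; 0xF ⊕ 0x3 = 0xC.

C[1] = 0x1, C[2] = 0xE, C[3] = 0xC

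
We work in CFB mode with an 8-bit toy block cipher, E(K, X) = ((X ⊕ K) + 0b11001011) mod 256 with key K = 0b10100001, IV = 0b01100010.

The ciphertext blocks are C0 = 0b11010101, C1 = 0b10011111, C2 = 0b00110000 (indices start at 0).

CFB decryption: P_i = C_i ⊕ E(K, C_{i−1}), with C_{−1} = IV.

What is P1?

P1 = 0b10100000

P1: E(K, 0b11010101) = 0b00111111; 0b10011111 ⊕ 0b00111111 = 0b10100000.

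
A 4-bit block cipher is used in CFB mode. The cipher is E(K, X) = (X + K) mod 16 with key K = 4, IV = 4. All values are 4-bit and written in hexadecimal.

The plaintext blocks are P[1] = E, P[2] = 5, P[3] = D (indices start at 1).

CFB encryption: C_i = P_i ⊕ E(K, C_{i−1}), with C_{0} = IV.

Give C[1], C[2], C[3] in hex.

C[1] = 6, C[2] = F, C[3] = E

C[1]: E(K, 4) = 8; E ⊕ 8 = 6.
C[2]: E(K, 6) = A; 5 ⊕ A = F.
C[3]: E(K, F) = 3; D ⊕ 3 = E.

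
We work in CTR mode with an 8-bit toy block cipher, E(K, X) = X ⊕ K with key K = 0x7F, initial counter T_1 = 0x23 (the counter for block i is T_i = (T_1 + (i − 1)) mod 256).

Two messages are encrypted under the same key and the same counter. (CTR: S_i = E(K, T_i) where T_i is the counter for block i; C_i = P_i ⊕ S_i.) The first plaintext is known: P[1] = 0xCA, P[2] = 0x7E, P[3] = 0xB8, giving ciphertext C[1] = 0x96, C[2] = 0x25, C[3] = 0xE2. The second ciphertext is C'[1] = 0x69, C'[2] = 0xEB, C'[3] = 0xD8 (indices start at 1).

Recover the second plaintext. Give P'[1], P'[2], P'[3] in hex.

In CTR with a reused counter, both messages share the same keystream S_i, so C_i ⊕ C'_i = P_i ⊕ P'_i and thus P'_i = P_i ⊕ C_i ⊕ C'_i.
P'[1]: 0xCA ⊕ 0x96 ⊕ 0x69 = 0x35.
P'[2]: 0x7E ⊕ 0x25 ⊕ 0xEB = 0xB0.
P'[3]: 0xB8 ⊕ 0xE2 ⊕ 0xD8 = 0x82.

P'[1] = 0x35, P'[2] = 0xB0, P'[3] = 0x82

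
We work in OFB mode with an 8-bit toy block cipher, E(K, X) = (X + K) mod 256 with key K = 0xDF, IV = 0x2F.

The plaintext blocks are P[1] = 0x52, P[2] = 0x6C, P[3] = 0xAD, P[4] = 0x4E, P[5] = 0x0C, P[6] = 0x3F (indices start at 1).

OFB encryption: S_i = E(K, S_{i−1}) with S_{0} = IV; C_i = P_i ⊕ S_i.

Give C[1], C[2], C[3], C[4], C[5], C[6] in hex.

C[1] = 0x5C, C[2] = 0x81, C[3] = 0x61, C[4] = 0xE5, C[5] = 0x86, C[6] = 0x56

C[1]: S = E(K, 0x2F) = 0x0E; 0x52 ⊕ 0x0E = 0x5C.
C[2]: S = E(K, 0x0E) = 0xED; 0x6C ⊕ 0xED = 0x81.
C[3]: S = E(K, 0xED) = 0xCC; 0xAD ⊕ 0xCC = 0x61.
C[4]: S = E(K, 0xCC) = 0xAB; 0x4E ⊕ 0xAB = 0xE5.
C[5]: S = E(K, 0xAB) = 0x8A; 0x0C ⊕ 0x8A = 0x86.
C[6]: S = E(K, 0x8A) = 0x69; 0x3F ⊕ 0x69 = 0x56.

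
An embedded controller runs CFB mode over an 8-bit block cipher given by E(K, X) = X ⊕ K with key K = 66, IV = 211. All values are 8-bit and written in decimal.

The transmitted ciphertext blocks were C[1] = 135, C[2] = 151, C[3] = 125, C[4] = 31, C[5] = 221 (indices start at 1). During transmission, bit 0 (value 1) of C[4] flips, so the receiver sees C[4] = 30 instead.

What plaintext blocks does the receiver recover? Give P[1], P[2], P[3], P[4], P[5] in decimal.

P[1] = 22, P[2] = 82, P[3] = 168, P[4] = 33, P[5] = 129

CFB decryption: P_i = C_i ⊕ E(K, C_{i−1}), with C_{0} = IV.
Only C[4] changed, to 30. In CFB, a change in C_i flips the same bit in P_i and garbles P_{i+1}. Decrypting the received ciphertext:
P[1]: E(K, 211) = 145; 135 ⊕ 145 = 22.
P[2]: E(K, 135) = 197; 151 ⊕ 197 = 82.
P[3]: E(K, 151) = 213; 125 ⊕ 213 = 168.
P[4]: E(K, 125) = 63; 30 ⊕ 63 = 33.
P[5]: E(K, 30) = 92; 221 ⊕ 92 = 129.
Blocks that differ from the original plaintext: P[4], P[5].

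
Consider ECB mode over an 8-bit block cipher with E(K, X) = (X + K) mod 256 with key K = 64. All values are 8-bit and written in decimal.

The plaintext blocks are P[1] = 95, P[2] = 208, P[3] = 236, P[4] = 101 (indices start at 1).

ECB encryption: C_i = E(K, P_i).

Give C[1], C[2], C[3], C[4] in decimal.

C[1] = 159, C[2] = 16, C[3] = 44, C[4] = 165

C[1]: E(K, 95) = 159.
C[2]: E(K, 208) = 16.
C[3]: E(K, 236) = 44.
C[4]: E(K, 101) = 165.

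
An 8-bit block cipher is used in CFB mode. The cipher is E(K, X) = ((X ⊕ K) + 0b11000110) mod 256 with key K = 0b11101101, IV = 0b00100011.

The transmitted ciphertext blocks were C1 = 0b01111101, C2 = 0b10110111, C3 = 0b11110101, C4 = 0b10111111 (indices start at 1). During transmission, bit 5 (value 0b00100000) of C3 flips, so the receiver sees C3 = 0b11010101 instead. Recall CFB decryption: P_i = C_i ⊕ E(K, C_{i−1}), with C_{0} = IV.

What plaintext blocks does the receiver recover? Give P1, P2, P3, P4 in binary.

Only C3 changed, to 0b11010101. In CFB, a change in C_i flips the same bit in P_i and garbles P_{i+1}. Decrypting the received ciphertext:
P1: E(K, 0b00100011) = 0b10010100; 0b01111101 ⊕ 0b10010100 = 0b11101001.
P2: E(K, 0b01111101) = 0b01010110; 0b10110111 ⊕ 0b01010110 = 0b11100001.
P3: E(K, 0b10110111) = 0b00100000; 0b11010101 ⊕ 0b00100000 = 0b11110101.
P4: E(K, 0b11010101) = 0b11111110; 0b10111111 ⊕ 0b11111110 = 0b01000001.
Blocks that differ from the original plaintext: P3, P4.

P1 = 0b11101001, P2 = 0b11100001, P3 = 0b11110101, P4 = 0b01000001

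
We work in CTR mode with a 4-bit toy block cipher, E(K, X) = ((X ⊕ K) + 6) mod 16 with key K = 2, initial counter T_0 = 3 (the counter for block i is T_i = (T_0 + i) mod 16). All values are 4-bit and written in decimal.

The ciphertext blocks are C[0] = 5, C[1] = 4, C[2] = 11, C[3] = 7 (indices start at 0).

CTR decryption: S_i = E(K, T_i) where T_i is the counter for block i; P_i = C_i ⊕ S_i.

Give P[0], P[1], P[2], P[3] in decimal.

P[0] = 2, P[1] = 8, P[2] = 6, P[3] = 13

P[0]: T = 3, S = E(K, T) = 7; 5 ⊕ 7 = 2.
P[1]: T = 4, S = E(K, T) = 12; 4 ⊕ 12 = 8.
P[2]: T = 5, S = E(K, T) = 13; 11 ⊕ 13 = 6.
P[3]: T = 6, S = E(K, T) = 10; 7 ⊕ 10 = 13.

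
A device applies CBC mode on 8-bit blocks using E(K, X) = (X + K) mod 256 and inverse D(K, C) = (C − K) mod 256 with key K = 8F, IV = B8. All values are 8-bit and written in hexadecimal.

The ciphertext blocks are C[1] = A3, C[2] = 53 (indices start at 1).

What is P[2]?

P[2] = 67

CBC decryption: P_i = D(K, C_i) ⊕ C_{i−1}, with C_{0} = IV.
P[2]: D(K, 53) = C4; C4 ⊕ A3 = 67.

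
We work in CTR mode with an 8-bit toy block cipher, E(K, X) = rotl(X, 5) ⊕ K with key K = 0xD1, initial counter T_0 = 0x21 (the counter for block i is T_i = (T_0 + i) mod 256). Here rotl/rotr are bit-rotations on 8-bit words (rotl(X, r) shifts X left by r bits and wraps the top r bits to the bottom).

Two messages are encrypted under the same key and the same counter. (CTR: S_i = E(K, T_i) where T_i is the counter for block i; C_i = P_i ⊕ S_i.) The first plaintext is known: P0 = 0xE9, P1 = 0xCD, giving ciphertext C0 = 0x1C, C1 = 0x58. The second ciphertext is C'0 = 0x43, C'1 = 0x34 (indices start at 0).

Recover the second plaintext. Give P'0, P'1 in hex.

P'0 = 0xB6, P'1 = 0xA1

In CTR with a reused counter, both messages share the same keystream S_i, so C_i ⊕ C'_i = P_i ⊕ P'_i and thus P'_i = P_i ⊕ C_i ⊕ C'_i.
P'0: 0xE9 ⊕ 0x1C ⊕ 0x43 = 0xB6.
P'1: 0xCD ⊕ 0x58 ⊕ 0x34 = 0xA1.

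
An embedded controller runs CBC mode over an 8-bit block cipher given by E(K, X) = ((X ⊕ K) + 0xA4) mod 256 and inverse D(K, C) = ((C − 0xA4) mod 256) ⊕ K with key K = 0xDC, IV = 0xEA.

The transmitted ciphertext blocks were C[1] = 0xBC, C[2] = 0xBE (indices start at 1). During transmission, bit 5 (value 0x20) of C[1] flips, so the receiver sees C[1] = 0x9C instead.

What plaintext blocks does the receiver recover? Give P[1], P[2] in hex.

CBC decryption: P_i = D(K, C_i) ⊕ C_{i−1}, with C_{0} = IV.
Only C[1] changed, to 0x9C. In CBC, a change in C_i garbles P_i and flips the same bit in P_{i+1}. Decrypting the received ciphertext:
P[1]: D(K, 0x9C) = 0x24; 0x24 ⊕ 0xEA = 0xCE.
P[2]: D(K, 0xBE) = 0xC6; 0xC6 ⊕ 0x9C = 0x5A.
Blocks that differ from the original plaintext: P[1], P[2].

P[1] = 0xCE, P[2] = 0x5A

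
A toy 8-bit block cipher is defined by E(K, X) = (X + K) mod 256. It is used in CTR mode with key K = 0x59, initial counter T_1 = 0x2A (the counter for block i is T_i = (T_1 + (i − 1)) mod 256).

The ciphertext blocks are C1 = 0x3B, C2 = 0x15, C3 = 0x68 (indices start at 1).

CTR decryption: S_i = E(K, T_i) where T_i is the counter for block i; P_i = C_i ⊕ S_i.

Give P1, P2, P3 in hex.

P1: T = 0x2A, S = E(K, T) = 0x83; 0x3B ⊕ 0x83 = 0xB8.
P2: T = 0x2B, S = E(K, T) = 0x84; 0x15 ⊕ 0x84 = 0x91.
P3: T = 0x2C, S = E(K, T) = 0x85; 0x68 ⊕ 0x85 = 0xED.

P1 = 0xB8, P2 = 0x91, P3 = 0xED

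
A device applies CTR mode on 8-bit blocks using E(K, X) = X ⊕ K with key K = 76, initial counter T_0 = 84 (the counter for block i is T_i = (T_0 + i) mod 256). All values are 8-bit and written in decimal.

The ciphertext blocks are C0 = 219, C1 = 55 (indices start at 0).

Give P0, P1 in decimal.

CTR decryption: S_i = E(K, T_i) where T_i is the counter for block i; P_i = C_i ⊕ S_i.
P0: T = 84, S = E(K, T) = 24; 219 ⊕ 24 = 195.
P1: T = 85, S = E(K, T) = 25; 55 ⊕ 25 = 46.

P0 = 195, P1 = 46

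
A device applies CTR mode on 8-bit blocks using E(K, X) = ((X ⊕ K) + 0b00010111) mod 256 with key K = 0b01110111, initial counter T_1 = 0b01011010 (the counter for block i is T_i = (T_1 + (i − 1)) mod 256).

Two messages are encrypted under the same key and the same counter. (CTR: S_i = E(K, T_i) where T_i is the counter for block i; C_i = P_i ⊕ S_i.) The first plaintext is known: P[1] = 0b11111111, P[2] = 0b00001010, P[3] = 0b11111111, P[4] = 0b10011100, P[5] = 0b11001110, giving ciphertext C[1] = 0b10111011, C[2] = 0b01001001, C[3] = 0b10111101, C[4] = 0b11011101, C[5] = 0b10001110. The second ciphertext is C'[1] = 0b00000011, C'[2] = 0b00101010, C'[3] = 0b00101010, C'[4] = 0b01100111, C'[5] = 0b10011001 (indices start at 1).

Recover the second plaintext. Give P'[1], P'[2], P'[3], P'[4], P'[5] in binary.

In CTR with a reused counter, both messages share the same keystream S_i, so C_i ⊕ C'_i = P_i ⊕ P'_i and thus P'_i = P_i ⊕ C_i ⊕ C'_i.
P'[1]: 0b11111111 ⊕ 0b10111011 ⊕ 0b00000011 = 0b01000111.
P'[2]: 0b00001010 ⊕ 0b01001001 ⊕ 0b00101010 = 0b01101001.
P'[3]: 0b11111111 ⊕ 0b10111101 ⊕ 0b00101010 = 0b01101000.
P'[4]: 0b10011100 ⊕ 0b11011101 ⊕ 0b01100111 = 0b00100110.
P'[5]: 0b11001110 ⊕ 0b10001110 ⊕ 0b10011001 = 0b11011001.

P'[1] = 0b01000111, P'[2] = 0b01101001, P'[3] = 0b01101000, P'[4] = 0b00100110, P'[5] = 0b11011001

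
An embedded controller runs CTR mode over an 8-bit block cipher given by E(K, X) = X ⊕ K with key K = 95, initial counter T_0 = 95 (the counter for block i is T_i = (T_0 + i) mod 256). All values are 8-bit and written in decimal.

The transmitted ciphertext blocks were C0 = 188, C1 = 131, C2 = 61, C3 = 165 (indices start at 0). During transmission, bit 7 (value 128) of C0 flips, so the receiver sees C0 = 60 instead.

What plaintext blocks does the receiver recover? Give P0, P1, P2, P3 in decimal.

CTR decryption: S_i = E(K, T_i) where T_i is the counter for block i; P_i = C_i ⊕ S_i.
Only C0 changed, to 60. In CTR, a change in C_i flips the same bit in P_i only; the keystream is unaffected. Decrypting the received ciphertext:
P0: T = 95, S = E(K, T) = 0; 60 ⊕ 0 = 60.
P1: T = 96, S = E(K, T) = 63; 131 ⊕ 63 = 188.
P2: T = 97, S = E(K, T) = 62; 61 ⊕ 62 = 3.
P3: T = 98, S = E(K, T) = 61; 165 ⊕ 61 = 152.
Blocks that differ from the original plaintext: P0.

P0 = 60, P1 = 188, P2 = 3, P3 = 152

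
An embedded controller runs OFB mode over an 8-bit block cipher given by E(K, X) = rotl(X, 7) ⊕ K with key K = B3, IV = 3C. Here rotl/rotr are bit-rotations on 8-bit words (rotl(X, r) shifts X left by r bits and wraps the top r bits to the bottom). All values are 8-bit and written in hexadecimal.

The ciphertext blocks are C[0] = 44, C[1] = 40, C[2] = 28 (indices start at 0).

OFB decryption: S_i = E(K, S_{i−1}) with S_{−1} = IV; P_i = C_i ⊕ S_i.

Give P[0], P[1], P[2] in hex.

P[0] = E9, P[1] = 25, P[2] = 29

P[0]: S = E(K, 3C) = AD; 44 ⊕ AD = E9.
P[1]: S = E(K, AD) = 65; 40 ⊕ 65 = 25.
P[2]: S = E(K, 65) = 01; 28 ⊕ 01 = 29.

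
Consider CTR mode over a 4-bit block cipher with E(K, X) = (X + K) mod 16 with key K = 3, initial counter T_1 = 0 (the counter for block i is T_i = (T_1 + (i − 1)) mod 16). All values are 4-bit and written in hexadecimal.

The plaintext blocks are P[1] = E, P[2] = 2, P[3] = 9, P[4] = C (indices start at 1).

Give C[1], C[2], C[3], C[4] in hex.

C[1] = D, C[2] = 6, C[3] = C, C[4] = A

CTR encryption: S_i = E(K, T_i) where T_i is the counter for block i; C_i = P_i ⊕ S_i.
C[1]: T = 0, S = E(K, T) = 3; E ⊕ 3 = D.
C[2]: T = 1, S = E(K, T) = 4; 2 ⊕ 4 = 6.
C[3]: T = 2, S = E(K, T) = 5; 9 ⊕ 5 = C.
C[4]: T = 3, S = E(K, T) = 6; C ⊕ 6 = A.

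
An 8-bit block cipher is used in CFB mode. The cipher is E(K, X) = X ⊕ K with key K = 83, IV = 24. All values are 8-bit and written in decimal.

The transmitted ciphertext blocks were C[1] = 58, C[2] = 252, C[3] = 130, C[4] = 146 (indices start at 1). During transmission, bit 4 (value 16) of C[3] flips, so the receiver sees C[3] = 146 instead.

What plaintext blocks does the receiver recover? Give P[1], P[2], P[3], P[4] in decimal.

P[1] = 113, P[2] = 149, P[3] = 61, P[4] = 83

CFB decryption: P_i = C_i ⊕ E(K, C_{i−1}), with C_{0} = IV.
Only C[3] changed, to 146. In CFB, a change in C_i flips the same bit in P_i and garbles P_{i+1}. Decrypting the received ciphertext:
P[1]: E(K, 24) = 75; 58 ⊕ 75 = 113.
P[2]: E(K, 58) = 105; 252 ⊕ 105 = 149.
P[3]: E(K, 252) = 175; 146 ⊕ 175 = 61.
P[4]: E(K, 146) = 193; 146 ⊕ 193 = 83.
Blocks that differ from the original plaintext: P[3], P[4].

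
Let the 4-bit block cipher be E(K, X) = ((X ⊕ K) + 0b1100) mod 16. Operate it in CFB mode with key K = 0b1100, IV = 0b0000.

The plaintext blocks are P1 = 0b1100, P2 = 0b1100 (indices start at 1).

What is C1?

C1 = 0b0100

CFB encryption: C_i = P_i ⊕ E(K, C_{i−1}), with C_{0} = IV.
C1: E(K, 0b0000) = 0b1000; 0b1100 ⊕ 0b1000 = 0b0100.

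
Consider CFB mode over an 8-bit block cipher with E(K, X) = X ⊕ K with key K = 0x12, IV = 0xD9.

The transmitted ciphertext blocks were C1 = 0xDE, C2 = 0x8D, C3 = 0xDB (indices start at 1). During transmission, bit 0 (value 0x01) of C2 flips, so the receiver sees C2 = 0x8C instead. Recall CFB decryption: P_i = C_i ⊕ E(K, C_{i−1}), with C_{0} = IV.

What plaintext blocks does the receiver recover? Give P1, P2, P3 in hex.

P1 = 0x15, P2 = 0x40, P3 = 0x45

Only C2 changed, to 0x8C. In CFB, a change in C_i flips the same bit in P_i and garbles P_{i+1}. Decrypting the received ciphertext:
P1: E(K, 0xD9) = 0xCB; 0xDE ⊕ 0xCB = 0x15.
P2: E(K, 0xDE) = 0xCC; 0x8C ⊕ 0xCC = 0x40.
P3: E(K, 0x8C) = 0x9E; 0xDB ⊕ 0x9E = 0x45.
Blocks that differ from the original plaintext: P2, P3.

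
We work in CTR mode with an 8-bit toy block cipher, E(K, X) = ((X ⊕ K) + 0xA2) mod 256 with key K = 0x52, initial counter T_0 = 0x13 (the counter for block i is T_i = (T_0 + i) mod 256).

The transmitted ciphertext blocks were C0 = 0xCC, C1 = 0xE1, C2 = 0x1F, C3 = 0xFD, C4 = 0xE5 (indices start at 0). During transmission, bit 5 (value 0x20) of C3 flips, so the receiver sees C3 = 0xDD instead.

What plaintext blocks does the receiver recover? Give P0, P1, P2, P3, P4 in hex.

P0 = 0x2F, P1 = 0x09, P2 = 0xF6, P3 = 0x3B, P4 = 0x02

CTR decryption: S_i = E(K, T_i) where T_i is the counter for block i; P_i = C_i ⊕ S_i.
Only C3 changed, to 0xDD. In CTR, a change in C_i flips the same bit in P_i only; the keystream is unaffected. Decrypting the received ciphertext:
P0: T = 0x13, S = E(K, T) = 0xE3; 0xCC ⊕ 0xE3 = 0x2F.
P1: T = 0x14, S = E(K, T) = 0xE8; 0xE1 ⊕ 0xE8 = 0x09.
P2: T = 0x15, S = E(K, T) = 0xE9; 0x1F ⊕ 0xE9 = 0xF6.
P3: T = 0x16, S = E(K, T) = 0xE6; 0xDD ⊕ 0xE6 = 0x3B.
P4: T = 0x17, S = E(K, T) = 0xE7; 0xE5 ⊕ 0xE7 = 0x02.
Blocks that differ from the original plaintext: P3.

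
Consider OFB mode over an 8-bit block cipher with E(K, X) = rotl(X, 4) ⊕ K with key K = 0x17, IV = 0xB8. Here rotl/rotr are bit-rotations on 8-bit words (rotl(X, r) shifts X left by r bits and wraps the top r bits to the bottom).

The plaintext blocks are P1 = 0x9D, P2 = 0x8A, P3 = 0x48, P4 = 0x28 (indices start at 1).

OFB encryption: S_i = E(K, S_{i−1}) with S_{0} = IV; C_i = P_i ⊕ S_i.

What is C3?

C1: S = E(K, 0xB8) = 0x9C; 0x9D ⊕ 0x9C = 0x01.
C2: S = E(K, 0x9C) = 0xDE; 0x8A ⊕ 0xDE = 0x54.
C3: S = E(K, 0xDE) = 0xFA; 0x48 ⊕ 0xFA = 0xB2.

C3 = 0xB2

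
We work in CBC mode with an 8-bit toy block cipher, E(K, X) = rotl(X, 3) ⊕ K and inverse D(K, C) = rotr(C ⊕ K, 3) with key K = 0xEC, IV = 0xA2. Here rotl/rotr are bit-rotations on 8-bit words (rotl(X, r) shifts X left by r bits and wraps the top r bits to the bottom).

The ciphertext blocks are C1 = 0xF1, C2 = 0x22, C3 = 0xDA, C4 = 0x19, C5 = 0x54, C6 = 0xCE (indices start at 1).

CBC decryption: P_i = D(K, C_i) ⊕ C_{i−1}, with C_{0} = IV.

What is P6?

P6: D(K, 0xCE) = 0x44; 0x44 ⊕ 0x54 = 0x10.

P6 = 0x10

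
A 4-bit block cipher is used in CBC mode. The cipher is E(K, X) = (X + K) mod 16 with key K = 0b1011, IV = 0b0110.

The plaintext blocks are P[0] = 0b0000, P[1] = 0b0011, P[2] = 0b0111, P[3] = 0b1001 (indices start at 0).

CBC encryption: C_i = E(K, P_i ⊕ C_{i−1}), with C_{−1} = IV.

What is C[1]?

C[0]: P[0] ⊕ 0b0110 = 0b0110; E(K, 0b0110) = 0b0001.
C[1]: P[1] ⊕ 0b0001 = 0b0010; E(K, 0b0010) = 0b1101.

C[1] = 0b1101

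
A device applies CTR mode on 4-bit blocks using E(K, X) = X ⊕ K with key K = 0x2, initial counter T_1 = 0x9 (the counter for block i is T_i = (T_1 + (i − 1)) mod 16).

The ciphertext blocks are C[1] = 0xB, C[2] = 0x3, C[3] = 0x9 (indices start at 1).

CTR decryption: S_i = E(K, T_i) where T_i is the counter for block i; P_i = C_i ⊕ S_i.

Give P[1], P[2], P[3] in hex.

P[1]: T = 0x9, S = E(K, T) = 0xB; 0xB ⊕ 0xB = 0x0.
P[2]: T = 0xA, S = E(K, T) = 0x8; 0x3 ⊕ 0x8 = 0xB.
P[3]: T = 0xB, S = E(K, T) = 0x9; 0x9 ⊕ 0x9 = 0x0.

P[1] = 0x0, P[2] = 0xB, P[3] = 0x0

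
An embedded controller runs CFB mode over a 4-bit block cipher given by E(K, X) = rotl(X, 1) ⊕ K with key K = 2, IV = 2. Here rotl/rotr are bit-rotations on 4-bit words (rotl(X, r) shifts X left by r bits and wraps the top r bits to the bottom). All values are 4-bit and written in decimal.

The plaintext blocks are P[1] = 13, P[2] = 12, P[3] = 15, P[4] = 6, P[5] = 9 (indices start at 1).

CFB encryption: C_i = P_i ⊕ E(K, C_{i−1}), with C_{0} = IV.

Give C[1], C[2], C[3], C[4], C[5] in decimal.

C[1] = 11, C[2] = 9, C[3] = 14, C[4] = 9, C[5] = 8

C[1]: E(K, 2) = 6; 13 ⊕ 6 = 11.
C[2]: E(K, 11) = 5; 12 ⊕ 5 = 9.
C[3]: E(K, 9) = 1; 15 ⊕ 1 = 14.
C[4]: E(K, 14) = 15; 6 ⊕ 15 = 9.
C[5]: E(K, 9) = 1; 9 ⊕ 1 = 8.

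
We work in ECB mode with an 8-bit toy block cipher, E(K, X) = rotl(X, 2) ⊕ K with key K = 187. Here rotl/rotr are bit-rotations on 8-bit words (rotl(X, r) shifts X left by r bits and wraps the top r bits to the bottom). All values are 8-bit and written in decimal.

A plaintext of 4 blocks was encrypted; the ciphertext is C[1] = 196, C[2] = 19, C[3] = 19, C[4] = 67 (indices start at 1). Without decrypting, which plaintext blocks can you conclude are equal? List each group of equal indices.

P[2] = P[3]

ECB encrypts each block independently with the same key, so equal ciphertext blocks imply equal plaintext blocks.
C[2] = C[3] = 19, so P[2] = P[3].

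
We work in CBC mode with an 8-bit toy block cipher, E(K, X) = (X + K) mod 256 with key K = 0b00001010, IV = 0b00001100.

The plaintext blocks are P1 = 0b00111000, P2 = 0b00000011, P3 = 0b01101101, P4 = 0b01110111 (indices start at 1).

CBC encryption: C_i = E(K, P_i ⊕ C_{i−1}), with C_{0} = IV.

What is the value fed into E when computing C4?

C1: P1 ⊕ 0b00001100 = 0b00110100; E(K, 0b00110100) = 0b00111110.
C2: P2 ⊕ 0b00111110 = 0b00111101; E(K, 0b00111101) = 0b01000111.
C3: P3 ⊕ 0b01000111 = 0b00101010; E(K, 0b00101010) = 0b00110100.
C4: P4 ⊕ 0b00110100 = 0b01000011; E(K, 0b01000011) = 0b01001101.
So the input to E for block 4 is 0b01000011.

0b01000011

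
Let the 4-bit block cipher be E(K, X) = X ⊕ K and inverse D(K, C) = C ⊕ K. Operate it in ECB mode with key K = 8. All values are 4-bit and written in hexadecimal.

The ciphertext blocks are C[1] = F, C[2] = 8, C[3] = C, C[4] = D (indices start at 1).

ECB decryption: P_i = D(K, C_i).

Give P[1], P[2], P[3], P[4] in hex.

P[1] = 7, P[2] = 0, P[3] = 4, P[4] = 5

P[1]: D(K, F) = 7.
P[2]: D(K, 8) = 0.
P[3]: D(K, C) = 4.
P[4]: D(K, D) = 5.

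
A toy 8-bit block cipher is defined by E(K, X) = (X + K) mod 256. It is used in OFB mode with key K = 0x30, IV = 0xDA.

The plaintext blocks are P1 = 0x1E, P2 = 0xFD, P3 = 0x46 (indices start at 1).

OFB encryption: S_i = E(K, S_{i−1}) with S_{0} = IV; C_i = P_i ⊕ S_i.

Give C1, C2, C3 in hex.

C1 = 0x14, C2 = 0xC7, C3 = 0x2C

C1: S = E(K, 0xDA) = 0x0A; 0x1E ⊕ 0x0A = 0x14.
C2: S = E(K, 0x0A) = 0x3A; 0xFD ⊕ 0x3A = 0xC7.
C3: S = E(K, 0x3A) = 0x6A; 0x46 ⊕ 0x6A = 0x2C.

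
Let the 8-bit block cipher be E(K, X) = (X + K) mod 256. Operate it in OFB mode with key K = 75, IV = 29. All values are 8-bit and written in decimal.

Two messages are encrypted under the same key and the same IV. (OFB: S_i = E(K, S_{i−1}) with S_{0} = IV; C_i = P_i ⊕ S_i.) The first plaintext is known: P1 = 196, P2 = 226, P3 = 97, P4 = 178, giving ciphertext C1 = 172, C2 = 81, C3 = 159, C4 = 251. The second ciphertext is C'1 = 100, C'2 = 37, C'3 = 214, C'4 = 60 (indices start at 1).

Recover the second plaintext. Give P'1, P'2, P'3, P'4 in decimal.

P'1 = 12, P'2 = 150, P'3 = 40, P'4 = 117

In OFB with a reused IV, both messages share the same keystream S_i, so C_i ⊕ C'_i = P_i ⊕ P'_i and thus P'_i = P_i ⊕ C_i ⊕ C'_i.
P'1: 196 ⊕ 172 ⊕ 100 = 12.
P'2: 226 ⊕ 81 ⊕ 37 = 150.
P'3: 97 ⊕ 159 ⊕ 214 = 40.
P'4: 178 ⊕ 251 ⊕ 60 = 117.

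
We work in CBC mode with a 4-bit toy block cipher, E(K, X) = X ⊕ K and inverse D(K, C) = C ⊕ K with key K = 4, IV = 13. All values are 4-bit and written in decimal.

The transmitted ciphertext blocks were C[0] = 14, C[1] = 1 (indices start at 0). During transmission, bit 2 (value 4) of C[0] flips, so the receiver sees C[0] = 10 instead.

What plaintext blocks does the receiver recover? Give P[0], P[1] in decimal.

P[0] = 3, P[1] = 15

CBC decryption: P_i = D(K, C_i) ⊕ C_{i−1}, with C_{−1} = IV.
Only C[0] changed, to 10. In CBC, a change in C_i garbles P_i and flips the same bit in P_{i+1}. Decrypting the received ciphertext:
P[0]: D(K, 10) = 14; 14 ⊕ 13 = 3.
P[1]: D(K, 1) = 5; 5 ⊕ 10 = 15.
Blocks that differ from the original plaintext: P[0], P[1].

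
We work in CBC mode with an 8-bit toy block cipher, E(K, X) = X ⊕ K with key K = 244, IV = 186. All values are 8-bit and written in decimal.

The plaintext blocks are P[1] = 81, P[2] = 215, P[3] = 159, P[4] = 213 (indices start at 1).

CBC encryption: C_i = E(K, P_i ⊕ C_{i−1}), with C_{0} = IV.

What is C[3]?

C[1]: P[1] ⊕ 186 = 235; E(K, 235) = 31.
C[2]: P[2] ⊕ 31 = 200; E(K, 200) = 60.
C[3]: P[3] ⊕ 60 = 163; E(K, 163) = 87.

C[3] = 87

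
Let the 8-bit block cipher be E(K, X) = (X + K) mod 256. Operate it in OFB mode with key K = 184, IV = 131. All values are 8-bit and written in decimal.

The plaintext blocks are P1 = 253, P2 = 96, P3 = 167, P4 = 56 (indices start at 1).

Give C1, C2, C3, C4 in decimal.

OFB encryption: S_i = E(K, S_{i−1}) with S_{0} = IV; C_i = P_i ⊕ S_i.
C1: S = E(K, 131) = 59; 253 ⊕ 59 = 198.
C2: S = E(K, 59) = 243; 96 ⊕ 243 = 147.
C3: S = E(K, 243) = 171; 167 ⊕ 171 = 12.
C4: S = E(K, 171) = 99; 56 ⊕ 99 = 91.

C1 = 198, C2 = 147, C3 = 12, C4 = 91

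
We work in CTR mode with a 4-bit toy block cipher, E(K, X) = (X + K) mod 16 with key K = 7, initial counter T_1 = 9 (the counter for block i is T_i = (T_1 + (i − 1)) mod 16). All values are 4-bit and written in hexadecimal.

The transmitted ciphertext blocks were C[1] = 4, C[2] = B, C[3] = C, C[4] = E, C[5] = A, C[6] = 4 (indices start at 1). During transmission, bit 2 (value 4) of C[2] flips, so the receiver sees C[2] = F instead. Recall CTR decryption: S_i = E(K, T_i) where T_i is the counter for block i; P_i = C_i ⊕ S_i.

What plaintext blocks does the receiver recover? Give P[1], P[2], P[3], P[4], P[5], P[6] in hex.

P[1] = 4, P[2] = E, P[3] = E, P[4] = D, P[5] = E, P[6] = 1

Only C[2] changed, to F. In CTR, a change in C_i flips the same bit in P_i only; the keystream is unaffected. Decrypting the received ciphertext:
P[1]: T = 9, S = E(K, T) = 0; 4 ⊕ 0 = 4.
P[2]: T = A, S = E(K, T) = 1; F ⊕ 1 = E.
P[3]: T = B, S = E(K, T) = 2; C ⊕ 2 = E.
P[4]: T = C, S = E(K, T) = 3; E ⊕ 3 = D.
P[5]: T = D, S = E(K, T) = 4; A ⊕ 4 = E.
P[6]: T = E, S = E(K, T) = 5; 4 ⊕ 5 = 1.
Blocks that differ from the original plaintext: P[2].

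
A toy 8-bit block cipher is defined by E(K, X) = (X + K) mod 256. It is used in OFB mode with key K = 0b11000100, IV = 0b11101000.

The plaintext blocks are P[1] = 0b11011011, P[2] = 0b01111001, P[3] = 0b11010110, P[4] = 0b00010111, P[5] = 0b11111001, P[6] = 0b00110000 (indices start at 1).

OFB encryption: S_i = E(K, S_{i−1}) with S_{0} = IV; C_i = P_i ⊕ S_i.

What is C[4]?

C[1]: S = E(K, 0b11101000) = 0b10101100; 0b11011011 ⊕ 0b10101100 = 0b01110111.
C[2]: S = E(K, 0b10101100) = 0b01110000; 0b01111001 ⊕ 0b01110000 = 0b00001001.
C[3]: S = E(K, 0b01110000) = 0b00110100; 0b11010110 ⊕ 0b00110100 = 0b11100010.
C[4]: S = E(K, 0b00110100) = 0b11111000; 0b00010111 ⊕ 0b11111000 = 0b11101111.

C[4] = 0b11101111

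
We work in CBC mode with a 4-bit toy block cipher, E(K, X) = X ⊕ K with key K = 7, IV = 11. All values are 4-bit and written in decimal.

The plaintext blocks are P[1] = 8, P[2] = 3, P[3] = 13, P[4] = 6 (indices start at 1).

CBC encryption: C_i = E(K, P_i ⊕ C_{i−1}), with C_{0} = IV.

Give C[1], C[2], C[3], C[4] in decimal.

C[1]: P[1] ⊕ 11 = 3; E(K, 3) = 4.
C[2]: P[2] ⊕ 4 = 7; E(K, 7) = 0.
C[3]: P[3] ⊕ 0 = 13; E(K, 13) = 10.
C[4]: P[4] ⊕ 10 = 12; E(K, 12) = 11.

C[1] = 4, C[2] = 0, C[3] = 10, C[4] = 11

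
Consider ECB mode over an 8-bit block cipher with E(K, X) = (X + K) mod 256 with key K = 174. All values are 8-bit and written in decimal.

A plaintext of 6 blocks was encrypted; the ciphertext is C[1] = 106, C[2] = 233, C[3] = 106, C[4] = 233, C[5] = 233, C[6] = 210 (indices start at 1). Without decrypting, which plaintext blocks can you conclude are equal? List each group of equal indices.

ECB encrypts each block independently with the same key, so equal ciphertext blocks imply equal plaintext blocks.
C[1] = C[3] = 106, so P[1] = P[3].
C[2] = C[4] = C[5] = 233, so P[2] = P[4] = P[5].

P[1] = P[3]; P[2] = P[4] = P[5]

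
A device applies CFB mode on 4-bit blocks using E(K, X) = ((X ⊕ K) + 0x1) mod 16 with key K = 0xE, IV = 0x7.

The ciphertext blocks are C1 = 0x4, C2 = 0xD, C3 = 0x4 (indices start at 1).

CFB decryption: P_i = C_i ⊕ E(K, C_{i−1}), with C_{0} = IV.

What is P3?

P3: E(K, 0xD) = 0x4; 0x4 ⊕ 0x4 = 0x0.

P3 = 0x0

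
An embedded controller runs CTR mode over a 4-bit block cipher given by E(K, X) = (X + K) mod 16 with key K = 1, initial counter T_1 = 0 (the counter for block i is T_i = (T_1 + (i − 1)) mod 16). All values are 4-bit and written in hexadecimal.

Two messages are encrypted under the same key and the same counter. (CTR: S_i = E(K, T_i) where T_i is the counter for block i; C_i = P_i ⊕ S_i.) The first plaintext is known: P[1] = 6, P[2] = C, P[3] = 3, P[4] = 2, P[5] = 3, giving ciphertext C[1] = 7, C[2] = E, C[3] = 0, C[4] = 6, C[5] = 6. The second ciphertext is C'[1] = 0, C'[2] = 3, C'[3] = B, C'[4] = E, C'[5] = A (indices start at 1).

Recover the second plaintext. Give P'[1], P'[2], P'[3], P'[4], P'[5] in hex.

In CTR with a reused counter, both messages share the same keystream S_i, so C_i ⊕ C'_i = P_i ⊕ P'_i and thus P'_i = P_i ⊕ C_i ⊕ C'_i.
P'[1]: 6 ⊕ 7 ⊕ 0 = 1.
P'[2]: C ⊕ E ⊕ 3 = 1.
P'[3]: 3 ⊕ 0 ⊕ B = 8.
P'[4]: 2 ⊕ 6 ⊕ E = A.
P'[5]: 3 ⊕ 6 ⊕ A = F.

P'[1] = 1, P'[2] = 1, P'[3] = 8, P'[4] = A, P'[5] = F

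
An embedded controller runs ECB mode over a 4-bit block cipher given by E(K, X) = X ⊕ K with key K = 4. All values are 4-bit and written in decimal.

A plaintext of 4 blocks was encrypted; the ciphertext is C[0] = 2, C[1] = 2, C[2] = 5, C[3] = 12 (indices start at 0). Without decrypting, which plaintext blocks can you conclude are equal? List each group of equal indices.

P[0] = P[1]

ECB encrypts each block independently with the same key, so equal ciphertext blocks imply equal plaintext blocks.
C[0] = C[1] = 2, so P[0] = P[1].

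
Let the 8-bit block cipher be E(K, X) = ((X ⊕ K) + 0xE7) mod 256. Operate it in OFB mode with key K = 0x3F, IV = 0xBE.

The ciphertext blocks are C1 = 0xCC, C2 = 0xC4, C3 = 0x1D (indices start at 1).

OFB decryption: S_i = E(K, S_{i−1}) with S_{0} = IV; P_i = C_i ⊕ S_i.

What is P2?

P2 = 0xFA

P1: S = E(K, 0xBE) = 0x68; 0xCC ⊕ 0x68 = 0xA4.
P2: S = E(K, 0x68) = 0x3E; 0xC4 ⊕ 0x3E = 0xFA.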